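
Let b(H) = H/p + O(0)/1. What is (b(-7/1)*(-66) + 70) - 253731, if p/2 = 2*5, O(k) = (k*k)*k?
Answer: -2536379/10 ≈ -2.5364e+5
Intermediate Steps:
O(k) = k**3 (O(k) = k**2*k = k**3)
p = 20 (p = 2*(2*5) = 2*10 = 20)
b(H) = H/20 (b(H) = H/20 + 0**3/1 = H*(1/20) + 0*1 = H/20 + 0 = H/20)
(b(-7/1)*(-66) + 70) - 253731 = (((-7/1)/20)*(-66) + 70) - 253731 = (((-7*1)/20)*(-66) + 70) - 253731 = (((1/20)*(-7))*(-66) + 70) - 253731 = (-7/20*(-66) + 70) - 253731 = (231/10 + 70) - 253731 = 931/10 - 253731 = -2536379/10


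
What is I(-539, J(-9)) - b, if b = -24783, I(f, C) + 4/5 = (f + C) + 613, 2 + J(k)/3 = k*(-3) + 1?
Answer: 124671/5 ≈ 24934.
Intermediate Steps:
J(k) = -3 - 9*k (J(k) = -6 + 3*(k*(-3) + 1) = -6 + 3*(-3*k + 1) = -6 + 3*(1 - 3*k) = -6 + (3 - 9*k) = -3 - 9*k)
I(f, C) = 3061/5 + C + f (I(f, C) = -⅘ + ((f + C) + 613) = -⅘ + ((C + f) + 613) = -⅘ + (613 + C + f) = 3061/5 + C + f)
I(-539, J(-9)) - b = (3061/5 + (-3 - 9*(-9)) - 539) - 1*(-24783) = (3061/5 + (-3 + 81) - 539) + 24783 = (3061/5 + 78 - 539) + 24783 = 756/5 + 24783 = 124671/5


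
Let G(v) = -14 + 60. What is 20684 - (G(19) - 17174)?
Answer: 37812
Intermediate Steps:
G(v) = 46
20684 - (G(19) - 17174) = 20684 - (46 - 17174) = 20684 - 1*(-17128) = 20684 + 17128 = 37812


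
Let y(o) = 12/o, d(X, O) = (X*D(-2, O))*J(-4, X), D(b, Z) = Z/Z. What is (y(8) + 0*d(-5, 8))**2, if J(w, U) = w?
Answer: 9/4 ≈ 2.2500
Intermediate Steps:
D(b, Z) = 1
d(X, O) = -4*X (d(X, O) = (X*1)*(-4) = X*(-4) = -4*X)
(y(8) + 0*d(-5, 8))**2 = (12/8 + 0*(-4*(-5)))**2 = (12*(1/8) + 0*20)**2 = (3/2 + 0)**2 = (3/2)**2 = 9/4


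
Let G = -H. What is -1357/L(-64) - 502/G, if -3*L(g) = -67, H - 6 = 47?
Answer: -182129/3551 ≈ -51.289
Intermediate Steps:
H = 53 (H = 6 + 47 = 53)
L(g) = 67/3 (L(g) = -1/3*(-67) = 67/3)
G = -53 (G = -1*53 = -53)
-1357/L(-64) - 502/G = -1357/67/3 - 502/(-53) = -1357*3/67 - 502*(-1/53) = -4071/67 + 502/53 = -182129/3551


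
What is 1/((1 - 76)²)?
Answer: 1/5625 ≈ 0.00017778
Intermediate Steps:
1/((1 - 76)²) = 1/((-75)²) = 1/5625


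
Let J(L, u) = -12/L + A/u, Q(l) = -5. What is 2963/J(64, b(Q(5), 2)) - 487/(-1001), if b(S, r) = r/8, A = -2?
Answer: -47391611/131131 ≈ -361.41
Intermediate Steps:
b(S, r) = r/8 (b(S, r) = r*(⅛) = r/8)
J(L, u) = -12/L - 2/u
2963/J(64, b(Q(5), 2)) - 487/(-1001) = 2963/(-12/64 - 2/((⅛)*2)) - 487/(-1001) = 2963/(-12*1/64 - 2/¼) - 487*(-1/1001) = 2963/(-3/16 - 2*4) + 487/1001 = 2963/(-3/16 - 8) + 487/1001 = 2963/(-131/16) + 487/1001 = 2963*(-16/131) + 487/1001 = -47408/131 + 487/1001 = -47391611/131131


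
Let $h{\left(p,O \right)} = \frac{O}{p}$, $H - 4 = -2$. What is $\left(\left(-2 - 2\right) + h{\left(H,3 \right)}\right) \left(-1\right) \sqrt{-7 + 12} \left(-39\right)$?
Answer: $- \frac{195 \sqrt{5}}{2} \approx -218.02$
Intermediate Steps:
$H = 2$ ($H = 4 - 2 = 2$)
$\left(\left(-2 - 2\right) + h{\left(H,3 \right)}\right) \left(-1\right) \sqrt{-7 + 12} \left(-39\right) = \left(\left(-2 - 2\right) + \frac{3}{2}\right) \left(-1\right) \sqrt{-7 + 12} \left(-39\right) = \left(\left(-2 - 2\right) + 3 \cdot \frac{1}{2}\right) \left(-1\right) \sqrt{5} \left(-39\right) = \left(-4 + \frac{3}{2}\right) \left(-1\right) \sqrt{5} \left(-39\right) = \left(- \frac{5}{2}\right) \left(-1\right) \sqrt{5} \left(-39\right) = \frac{5 \sqrt{5}}{2} \left(-39\right) = - \frac{195 \sqrt{5}}{2}$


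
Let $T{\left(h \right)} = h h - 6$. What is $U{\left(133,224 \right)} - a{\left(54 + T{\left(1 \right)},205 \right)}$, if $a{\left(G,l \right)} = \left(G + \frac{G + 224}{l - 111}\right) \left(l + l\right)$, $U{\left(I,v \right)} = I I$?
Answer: $- \frac{168812}{47} \approx -3591.7$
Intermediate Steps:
$U{\left(I,v \right)} = I^{2}$
$T{\left(h \right)} = -6 + h^{2}$ ($T{\left(h \right)} = h^{2} - 6 = -6 + h^{2}$)
$a{\left(G,l \right)} = 2 l \left(G + \frac{224 + G}{-111 + l}\right)$ ($a{\left(G,l \right)} = \left(G + \frac{224 + G}{-111 + l}\right) 2 l = 2 l \left(G + \frac{224 + G}{-111 + l}\right)$)
$U{\left(133,224 \right)} - a{\left(54 + T{\left(1 \right)},205 \right)} = 133^{2} - 2 \cdot 205 \frac{1}{-111 + 205} \left(224 - 110 \left(54 - \left(6 - 1^{2}\right)\right) + \left(54 - \left(6 - 1^{2}\right)\right) 205\right) = 17689 - 2 \cdot 205 \cdot \frac{1}{94} \left(224 - 110 \left(54 + \left(-6 + 1\right)\right) + \left(54 + \left(-6 + 1\right)\right) 205\right) = 17689 - 2 \cdot 205 \cdot \frac{1}{94} \left(224 - 110 \left(54 - 5\right) + \left(54 - 5\right) 205\right) = 17689 - 2 \cdot 205 \cdot \frac{1}{94} \left(224 - 5390 + 49 \cdot 205\right) = 17689 - 2 \cdot 205 \cdot \frac{1}{94} \left(224 - 5390 + 10045\right) = 17689 - 2 \cdot 205 \cdot \frac{1}{94} \cdot 4879 = 17689 - \frac{1000195}{47} = - \frac{168812}{47}$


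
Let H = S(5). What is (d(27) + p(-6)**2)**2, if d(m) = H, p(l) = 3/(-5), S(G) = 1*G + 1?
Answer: 25281/625 ≈ 40.450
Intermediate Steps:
S(G) = 1 + G (S(G) = G + 1 = 1 + G)
H = 6 (H = 1 + 5 = 6)
p(l) = -3/5 (p(l) = 3*(-1/5) = -3/5)
d(m) = 6
(d(27) + p(-6)**2)**2 = (6 + (-3/5)**2)**2 = (6 + 9/25)**2 = (159/25)**2 = 25281/625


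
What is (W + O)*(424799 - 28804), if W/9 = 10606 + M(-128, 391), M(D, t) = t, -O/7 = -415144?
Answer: 1189957451095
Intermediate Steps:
O = 2906008 (O = -7*(-415144) = 2906008)
W = 98973 (W = 9*(10606 + 391) = 9*10997 = 98973)
(W + O)*(424799 - 28804) = (98973 + 2906008)*(424799 - 28804) = 3004981*395995 = 1189957451095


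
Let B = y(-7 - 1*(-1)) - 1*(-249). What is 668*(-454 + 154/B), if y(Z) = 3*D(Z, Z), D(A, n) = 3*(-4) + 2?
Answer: -66313696/219 ≈ -3.0280e+5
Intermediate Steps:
D(A, n) = -10 (D(A, n) = -12 + 2 = -10)
y(Z) = -30 (y(Z) = 3*(-10) = -30)
B = 219 (B = -30 - 1*(-249) = -30 + 249 = 219)
668*(-454 + 154/B) = 668*(-454 + 154/219) = 668*(-99272/219) = -66313696/219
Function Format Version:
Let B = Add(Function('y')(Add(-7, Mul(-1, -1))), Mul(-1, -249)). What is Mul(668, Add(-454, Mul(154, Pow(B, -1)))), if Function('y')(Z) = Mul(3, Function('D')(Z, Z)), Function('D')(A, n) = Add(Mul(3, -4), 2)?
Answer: Rational(-66313696, 219) ≈ -3.0280e+5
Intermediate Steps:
Function('D')(A, n) = -10 (Function('D')(A, n) = Add(-12, 2) = -10)
Function('y')(Z) = -30 (Function('y')(Z) = Mul(3, -10) = -30)
B = 219 (B = Add(-30, Mul(-1, -249)) = Add(-30, 249) = 219)
Mul(668, Add(-454, Mul(154, Pow(B, -1)))) = Mul(668, Add(-454, Mul(154, Pow(219, -1)))) = Mul(668, Add(-454, Mul(154, Rational(1, 219)))) = Mul(668, Add(-454, Rational(154, 219))) = Mul(668, Rational(-99272, 219)) = Rational(-66313696, 219)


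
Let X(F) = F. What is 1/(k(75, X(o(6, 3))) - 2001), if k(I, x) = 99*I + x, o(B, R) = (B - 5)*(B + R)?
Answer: 1/5433 ≈ 0.00018406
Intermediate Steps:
o(B, R) = (-5 + B)*(B + R)
k(I, x) = x + 99*I
1/(k(75, X(o(6, 3))) - 2001) = 1/(((6² - 5*6 - 5*3 + 6*3) + 99*75) - 2001) = 1/(((36 - 30 - 15 + 18) + 7425) - 2001) = 1/((9 + 7425) - 2001) = 1/(7434 - 2001) = 1/5433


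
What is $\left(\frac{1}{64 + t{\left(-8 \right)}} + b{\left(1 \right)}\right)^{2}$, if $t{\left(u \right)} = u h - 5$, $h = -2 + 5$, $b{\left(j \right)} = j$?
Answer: $\frac{1296}{1225} \approx 1.058$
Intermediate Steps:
$h = 3$
$t{\left(u \right)} = -5 + 3 u$ ($t{\left(u \right)} = u 3 - 5 = 3 u - 5 = -5 + 3 u$)
$\left(\frac{1}{64 + t{\left(-8 \right)}} + b{\left(1 \right)}\right)^{2} = \left(\frac{1}{64 + \left(-5 + 3 \left(-8\right)\right)} + 1\right)^{2} = \left(\frac{1}{64 - 29} + 1\right)^{2} = \left(\frac{1}{35} + 1\right)^{2} = \left(\frac{36}{35}\right)^{2} = \frac{1296}{1225}$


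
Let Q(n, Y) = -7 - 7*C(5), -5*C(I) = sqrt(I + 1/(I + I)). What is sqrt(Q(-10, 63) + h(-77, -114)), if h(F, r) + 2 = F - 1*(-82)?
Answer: sqrt(-400 + 14*sqrt(510))/10 ≈ 0.91562*I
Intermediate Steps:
C(I) = -sqrt(I + 1/(2*I))/5 (C(I) = -sqrt(I + 1/(I + I))/5 = -sqrt(I + 1/(2*I))/5)
h(F, r) = 80 + F (h(F, r) = -2 + (F - 1*(-82)) = -2 + (F + 82) = -2 + (82 + F) = 80 + F)
Q(n, Y) = -7 + 7*sqrt(510)/50 (Q(n, Y) = -7 - (-7)*sqrt(2/5 + 4*5)/10 = -7 - (-7)*sqrt(2*(1/5) + 20)/10 = -7 - (-7)*sqrt(2/5 + 20)/10 = -7 - (-7)*sqrt(102/5)/10 = -7 - (-7)*sqrt(510)/5/10 = -7 - (-7)*sqrt(510)/50 = -7 + 7*sqrt(510)/50)
sqrt(Q(-10, 63) + h(-77, -114)) = sqrt((-7 + 7*sqrt(510)/50) + (80 - 77)) = sqrt((-7 + 7*sqrt(510)/50) + 3) = sqrt(-4 + 7*sqrt(510)/50)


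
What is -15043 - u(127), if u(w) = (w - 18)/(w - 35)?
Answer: -1384065/92 ≈ -15044.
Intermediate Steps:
u(w) = (-18 + w)/(-35 + w)
-15043 - u(127) = -15043 - (-18 + 127)/(-35 + 127) = -15043 - 109/92 = -1384065/92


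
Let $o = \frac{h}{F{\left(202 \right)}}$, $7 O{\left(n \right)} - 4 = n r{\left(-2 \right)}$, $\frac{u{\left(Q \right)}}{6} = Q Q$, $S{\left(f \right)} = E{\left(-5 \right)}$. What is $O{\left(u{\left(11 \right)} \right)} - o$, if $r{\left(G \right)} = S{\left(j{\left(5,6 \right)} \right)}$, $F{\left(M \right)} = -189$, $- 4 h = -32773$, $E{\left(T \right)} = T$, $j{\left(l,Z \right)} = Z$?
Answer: $- \frac{358835}{756} \approx -474.65$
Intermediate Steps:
$h = \frac{32773}{4}$ ($h = \left(- \frac{1}{4}\right) \left(-32773\right) = \frac{32773}{4} \approx 8193.3$)
$S{\left(f \right)} = -5$
$r{\left(G \right)} = -5$
$u{\left(Q \right)} = 6 Q^{2}$ ($u{\left(Q \right)} = 6 Q Q = 6 Q^{2}$)
$O{\left(n \right)} = \frac{4}{7} - \frac{5 n}{7}$ ($O{\left(n \right)} = \frac{4}{7} + \frac{n \left(-5\right)}{7} = \frac{4}{7} + \frac{\left(-5\right) n}{7} = \frac{4}{7} - \frac{5 n}{7}$)
$o = - \frac{32773}{756}$ ($o = \frac{32773}{4 \left(-189\right)} = \frac{32773}{4} \left(- \frac{1}{189}\right) = - \frac{32773}{756} \approx -43.351$)
$O{\left(u{\left(11 \right)} \right)} - o = \left(\frac{4}{7} - \frac{5 \cdot 6 \cdot 11^{2}}{7}\right) - - \frac{32773}{756} = \left(\frac{4}{7} - \frac{5 \cdot 6 \cdot 121}{7}\right) + \frac{32773}{756} = \left(\frac{4}{7} - \frac{3630}{7}\right) + \frac{32773}{756} = -518 + \frac{32773}{756} = - \frac{358835}{756}$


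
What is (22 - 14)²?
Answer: 64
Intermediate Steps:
(22 - 14)² = 8² = 64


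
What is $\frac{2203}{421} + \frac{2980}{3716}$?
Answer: $\frac{2360232}{391109} \approx 6.0347$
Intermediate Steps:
$\frac{2203}{421} + \frac{2980}{3716} = 2203 \cdot \frac{1}{421} + 2980 \cdot \frac{1}{3716} = \frac{2203}{421} + \frac{745}{929} = \frac{2360232}{391109}$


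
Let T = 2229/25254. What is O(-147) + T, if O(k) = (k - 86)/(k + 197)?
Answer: -481061/105225 ≈ -4.5717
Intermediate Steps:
T = 743/8418 (T = 2229*(1/25254) = 743/8418 ≈ 0.088263)
O(k) = (-86 + k)/(197 + k)
O(-147) + T = (-86 - 147)/(197 - 147) + 743/8418 = -233/50 + 743/8418 = -481061/105225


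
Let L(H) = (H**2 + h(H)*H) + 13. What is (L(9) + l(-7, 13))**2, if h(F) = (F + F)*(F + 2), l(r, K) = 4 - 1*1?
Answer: 3530641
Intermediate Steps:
l(r, K) = 3 (l(r, K) = 4 - 1 = 3)
h(F) = 2*F*(2 + F) (h(F) = (2*F)*(2 + F) = 2*F*(2 + F))
L(H) = 13 + H**2 + 2*H**2*(2 + H) (L(H) = (H**2 + (2*H*(2 + H))*H) + 13 = (H**2 + 2*H**2*(2 + H)) + 13 = 13 + H**2 + 2*H**2*(2 + H))
(L(9) + l(-7, 13))**2 = ((13 + 2*9**3 + 5*9**2) + 3)**2 = ((13 + 2*729 + 5*81) + 3)**2 = ((13 + 1458 + 405) + 3)**2 = (1876 + 3)**2 = 1879**2 = 3530641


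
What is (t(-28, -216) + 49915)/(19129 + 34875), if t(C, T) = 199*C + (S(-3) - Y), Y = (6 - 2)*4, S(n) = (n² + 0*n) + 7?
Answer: 44343/54004 ≈ 0.82111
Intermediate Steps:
S(n) = 7 + n² (S(n) = (n² + 0) + 7 = n² + 7 = 7 + n²)
Y = 16 (Y = 4*4 = 16)
t(C, T) = 199*C (t(C, T) = 199*C + ((7 + (-3)²) - 1*16) = 199*C + ((7 + 9) - 16) = 199*C + (16 - 16) = 199*C + 0 = 199*C)
(t(-28, -216) + 49915)/(19129 + 34875) = (199*(-28) + 49915)/(19129 + 34875) = (-5572 + 49915)/54004 = 44343*(1/54004) = 44343/54004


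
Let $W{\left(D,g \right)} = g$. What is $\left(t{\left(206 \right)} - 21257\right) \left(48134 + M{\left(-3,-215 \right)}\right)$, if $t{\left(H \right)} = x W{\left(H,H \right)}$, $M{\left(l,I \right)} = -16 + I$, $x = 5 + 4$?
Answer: $-929461909$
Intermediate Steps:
$x = 9$
$t{\left(H \right)} = 9 H$
$\left(t{\left(206 \right)} - 21257\right) \left(48134 + M{\left(-3,-215 \right)}\right) = \left(9 \cdot 206 - 21257\right) \left(48134 - 231\right) = \left(1854 - 21257\right) \left(48134 - 231\right) = \left(-19403\right) 47903 = -929461909$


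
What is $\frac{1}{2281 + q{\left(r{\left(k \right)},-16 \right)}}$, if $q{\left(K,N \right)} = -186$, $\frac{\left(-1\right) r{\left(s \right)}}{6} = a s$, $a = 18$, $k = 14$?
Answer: $\frac{1}{2095} \approx 0.00047733$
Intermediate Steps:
$r{\left(s \right)} = - 108 s$ ($r{\left(s \right)} = - 6 \cdot 18 s = - 108 s$)
$\frac{1}{2281 + q{\left(r{\left(k \right)},-16 \right)}} = \frac{1}{2281 - 186} = \frac{1}{2095}$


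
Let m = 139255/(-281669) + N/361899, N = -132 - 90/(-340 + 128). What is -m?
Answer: 1781976811171/3601729106562 ≈ 0.49476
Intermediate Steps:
N = -13947/106 (N = -132 - 90/(-212) = -132 - 1/212*(-90) = -132 + 45/106 = -13947/106 ≈ -131.58)
m = -1781976811171/3601729106562 (m = 139255/(-281669) - 13947/106/361899 = 139255*(-1/281669) - 13947/106*1/361899 = -139255/281669 - 4649/12787098 = -1781976811171/3601729106562 ≈ -0.49476)
-m = -1*(-1781976811171/3601729106562) = 1781976811171/3601729106562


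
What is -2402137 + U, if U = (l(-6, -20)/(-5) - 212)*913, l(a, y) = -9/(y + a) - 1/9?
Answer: -607402205/234 ≈ -2.5957e+6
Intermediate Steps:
l(a, y) = -1/9 - 9/(a + y) (l(a, y) = -9/(a + y) - 1*1/9 = -9/(a + y) - 1/9 = -1/9 - 9/(a + y))
U = -45302147/234 (U = (((-81 - 1*(-6) - 1*(-20))/(9*(-6 - 20)))/(-5) - 212)*913 = (((1/9)*(-81 + 6 + 20)/(-26))*(-1/5) - 212)*913 = (((1/9)*(-1/26)*(-55))*(-1/5) - 212)*913 = ((55/234)*(-1/5) - 212)*913 = (-11/234 - 212)*913 = -49619/234*913 = -45302147/234 ≈ -1.9360e+5)
-2402137 + U = -2402137 - 45302147/234 = -607402205/234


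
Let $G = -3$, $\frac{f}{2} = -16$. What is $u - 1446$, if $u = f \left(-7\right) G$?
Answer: $-2118$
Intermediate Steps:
$f = -32$ ($f = 2 \left(-16\right) = -32$)
$u = -672$ ($u = \left(-32\right) \left(-7\right) \left(-3\right) = 224 \left(-3\right) = -672$)
$u - 1446 = -672 - 1446 = -2118$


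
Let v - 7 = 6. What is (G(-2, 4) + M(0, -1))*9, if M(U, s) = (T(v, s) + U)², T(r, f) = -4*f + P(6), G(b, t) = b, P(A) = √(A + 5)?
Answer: 225 + 72*√11 ≈ 463.80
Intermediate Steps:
v = 13 (v = 7 + 6 = 13)
P(A) = √(5 + A)
T(r, f) = √11 - 4*f (T(r, f) = -4*f + √(5 + 6) = -4*f + √11 = √11 - 4*f)
M(U, s) = (U + √11 - 4*s)² (M(U, s) = ((√11 - 4*s) + U)² = (U + √11 - 4*s)²)
(G(-2, 4) + M(0, -1))*9 = (-2 + (0 + √11 - 4*(-1))²)*9 = (-2 + (0 + √11 + 4)²)*9 = (-2 + (4 + √11)²)*9 = -18 + 9*(4 + √11)²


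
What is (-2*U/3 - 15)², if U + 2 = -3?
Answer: 1225/9 ≈ 136.11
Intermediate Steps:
U = -5 (U = -2 - 3 = -5)
(-2*U/3 - 15)² = (-(-10)/3 - 15)² = (-2*(-5/3) - 15)² = (10/3 - 15)² = (-35/3)² = 1225/9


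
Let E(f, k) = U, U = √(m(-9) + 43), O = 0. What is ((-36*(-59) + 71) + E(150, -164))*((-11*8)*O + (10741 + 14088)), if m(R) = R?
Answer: 54499655 + 24829*√34 ≈ 5.4644e+7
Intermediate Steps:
U = √34 (U = √(-9 + 43) = √34 ≈ 5.8309)
E(f, k) = √34
((-36*(-59) + 71) + E(150, -164))*((-11*8)*O + (10741 + 14088)) = ((-36*(-59) + 71) + √34)*(-11*8*0 + (10741 + 14088)) = ((2124 + 71) + √34)*(-88*0 + 24829) = (2195 + √34)*(0 + 24829) = (2195 + √34)*24829 = 54499655 + 24829*√34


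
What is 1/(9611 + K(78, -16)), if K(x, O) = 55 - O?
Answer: 1/9682 ≈ 0.00010328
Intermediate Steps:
1/(9611 + K(78, -16)) = 1/(9611 + (55 - 1*(-16))) = 1/(9611 + (55 + 16)) = 1/(9611 + 71) = 1/9682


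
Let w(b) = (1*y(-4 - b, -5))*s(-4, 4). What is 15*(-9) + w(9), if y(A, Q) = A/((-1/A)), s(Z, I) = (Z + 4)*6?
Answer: -135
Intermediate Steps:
s(Z, I) = 24 + 6*Z (s(Z, I) = (4 + Z)*6 = 24 + 6*Z)
y(A, Q) = -A² (y(A, Q) = A*(-A) = -A²)
w(b) = 0 (w(b) = (1*(-(-4 - b)²))*(24 + 6*(-4)) = (-(-4 - b)²)*(24 - 24) = -(-4 - b)²*0 = 0)
15*(-9) + w(9) = 15*(-9) + 0 = -135 + 0 = -135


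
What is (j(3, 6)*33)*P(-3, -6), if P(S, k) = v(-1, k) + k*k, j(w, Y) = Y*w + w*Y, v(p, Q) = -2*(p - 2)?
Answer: 49896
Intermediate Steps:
v(p, Q) = 4 - 2*p (v(p, Q) = -2*(-2 + p) = 4 - 2*p)
j(w, Y) = 2*Y*w (j(w, Y) = Y*w + Y*w = 2*Y*w)
P(S, k) = 6 + k² (P(S, k) = (4 - 2*(-1)) + k*k = (4 + 2) + k² = 6 + k²)
(j(3, 6)*33)*P(-3, -6) = ((2*6*3)*33)*(6 + (-6)²) = (36*33)*(6 + 36) = 1188*42 = 49896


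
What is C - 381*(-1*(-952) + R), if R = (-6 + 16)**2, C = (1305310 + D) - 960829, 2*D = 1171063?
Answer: 1058401/2 ≈ 5.2920e+5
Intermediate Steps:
D = 1171063/2 (D = (1/2)*1171063 = 1171063/2 ≈ 5.8553e+5)
C = 1860025/2 (C = (1305310 + 1171063/2) - 960829 = 3781683/2 - 960829 = 1860025/2 ≈ 9.3001e+5)
R = 100 (R = 10**2 = 100)
C - 381*(-1*(-952) + R) = 1860025/2 - 381*(-1*(-952) + 100) = 1860025/2 - 381*(952 + 100) = 1860025/2 - 381*1052 = 1860025/2 - 1*400812 = 1860025/2 - 400812 = 1058401/2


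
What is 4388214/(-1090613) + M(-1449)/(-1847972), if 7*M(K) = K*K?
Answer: -1205202619581/287917469548 ≈ -4.1859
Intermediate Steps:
M(K) = K**2/7 (M(K) = (K*K)/7 = K**2/7)
4388214/(-1090613) + M(-1449)/(-1847972) = 4388214/(-1090613) + ((1/7)*(-1449)**2)/(-1847972) = 4388214*(-1/1090613) + ((1/7)*2099601)*(-1/1847972) = -4388214/1090613 + 299943*(-1/1847972) = -4388214/1090613 - 42849/263996 = -1205202619581/287917469548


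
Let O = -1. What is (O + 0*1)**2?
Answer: 1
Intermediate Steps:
(O + 0*1)**2 = (-1 + 0*1)**2 = (-1 + 0)**2 = (-1)**2 = 1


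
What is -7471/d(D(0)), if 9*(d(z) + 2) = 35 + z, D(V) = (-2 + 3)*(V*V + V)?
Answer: -67239/17 ≈ -3955.2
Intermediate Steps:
D(V) = V + V² (D(V) = 1*(V² + V) = 1*(V + V²) = V + V²)
d(z) = 17/9 + z/9 (d(z) = -2 + (35 + z)/9 = -2 + (35/9 + z/9) = 17/9 + z/9)
-7471/d(D(0)) = -7471/(17/9 + (0*(1 + 0))/9) = -7471/(17/9 + (0*1)/9) = -7471/(17/9 + (⅑)*0) = -7471/(17/9 + 0) = -7471/17/9 = -7471*9/17 = -67239/17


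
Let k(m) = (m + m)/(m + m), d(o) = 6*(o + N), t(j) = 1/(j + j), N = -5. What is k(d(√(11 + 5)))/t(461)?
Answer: 922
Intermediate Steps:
t(j) = 1/(2*j)
d(o) = -30 + 6*o (d(o) = 6*(o - 5) = 6*(-5 + o) = -30 + 6*o)
k(m) = 1 (k(m) = (2*m)/((2*m)) = (2*m)*(1/(2*m)) = 1)
k(d(√(11 + 5)))/t(461) = 1/((½)/461) = 1/((½)*(1/461)) = 1/(1/922) = 1*922 = 922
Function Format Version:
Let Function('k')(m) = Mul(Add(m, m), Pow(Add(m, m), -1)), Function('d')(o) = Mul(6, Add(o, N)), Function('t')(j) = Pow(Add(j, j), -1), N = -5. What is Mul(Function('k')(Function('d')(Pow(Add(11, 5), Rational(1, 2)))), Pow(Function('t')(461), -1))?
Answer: 922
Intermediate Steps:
Function('t')(j) = Mul(Rational(1, 2), Pow(j, -1)) (Function('t')(j) = Pow(Mul(2, j), -1) = Mul(Rational(1, 2), Pow(j, -1)))
Function('d')(o) = Add(-30, Mul(6, o)) (Function('d')(o) = Mul(6, Add(o, -5)) = Mul(6, Add(-5, o)) = Add(-30, Mul(6, o)))
Function('k')(m) = 1 (Function('k')(m) = Mul(Mul(2, m), Pow(Mul(2, m), -1)) = Mul(Mul(2, m), Mul(Rational(1, 2), Pow(m, -1))) = 1)
Mul(Function('k')(Function('d')(Pow(Add(11, 5), Rational(1, 2)))), Pow(Function('t')(461), -1)) = Mul(1, Pow(Mul(Rational(1, 2), Pow(461, -1)), -1)) = Mul(1, Pow(Mul(Rational(1, 2), Rational(1, 461)), -1)) = Mul(1, Pow(Rational(1, 922), -1)) = Mul(1, 922) = 922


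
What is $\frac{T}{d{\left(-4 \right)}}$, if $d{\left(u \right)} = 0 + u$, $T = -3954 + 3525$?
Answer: $\frac{429}{4} \approx 107.25$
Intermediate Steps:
$T = -429$
$d{\left(u \right)} = u$
$\frac{T}{d{\left(-4 \right)}} = - \frac{429}{-4} = \left(-429\right) \left(- \frac{1}{4}\right) = \frac{429}{4}$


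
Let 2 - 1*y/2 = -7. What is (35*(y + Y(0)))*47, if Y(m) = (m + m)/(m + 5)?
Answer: 29610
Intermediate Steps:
Y(m) = 2*m/(5 + m) (Y(m) = (2*m)/(5 + m) = 2*m/(5 + m))
y = 18 (y = 4 - 2*(-7) = 4 + 14 = 18)
(35*(y + Y(0)))*47 = (35*(18 + 2*0/(5 + 0)))*47 = (35*(18 + 2*0/5))*47 = (35*(18 + 2*0*(⅕)))*47 = (35*(18 + 0))*47 = (35*18)*47 = 630*47 = 29610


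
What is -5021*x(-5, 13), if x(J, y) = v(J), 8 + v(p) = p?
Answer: 65273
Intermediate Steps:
v(p) = -8 + p
x(J, y) = -8 + J
-5021*x(-5, 13) = -5021*(-8 - 5) = -5021*(-13) = 65273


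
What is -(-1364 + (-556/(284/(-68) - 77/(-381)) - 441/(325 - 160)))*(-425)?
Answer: -73817495795/141581 ≈ -5.2138e+5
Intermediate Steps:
-(-1364 + (-556/(284/(-68) - 77/(-381)) - 441/(325 - 160)))*(-425) = -(-1364 + (-556/(284*(-1/68) - 77*(-1/381)) - 441/165))*(-425) = -(-1364 + (-556/(-71/17 + 77/381) - 441*1/165))*(-425) = -(-1364 + (-556/(-25742/6477) - 147/55))*(-425) = -(-1364 + (-556*(-6477/25742) - 147/55))*(-425) = -(-1364 + (1800606/12871 - 147/55))*(-425) = -(-1364 + 97141293/707905)*(-425) = -(-868441127)*(-425)/707905 = -1*73817495795/141581 = -73817495795/141581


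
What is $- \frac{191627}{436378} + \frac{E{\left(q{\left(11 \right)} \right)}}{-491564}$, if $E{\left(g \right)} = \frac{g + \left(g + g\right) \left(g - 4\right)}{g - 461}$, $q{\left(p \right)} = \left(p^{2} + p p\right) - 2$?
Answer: $- \frac{5191996230557}{11851551264358} \approx -0.43809$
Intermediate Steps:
$q{\left(p \right)} = -2 + 2 p^{2}$ ($q{\left(p \right)} = \left(p^{2} + p^{2}\right) - 2 = 2 p^{2} - 2 = -2 + 2 p^{2}$)
$E{\left(g \right)} = \frac{g + 2 g \left(-4 + g\right)}{-461 + g}$
$- \frac{191627}{436378} + \frac{E{\left(q{\left(11 \right)} \right)}}{-491564} = - \frac{191627}{436378} + \frac{\left(-2 + 2 \cdot 11^{2}\right) \frac{1}{-461 - \left(2 - 2 \cdot 11^{2}\right)} \left(-7 + 2 \left(-2 + 2 \cdot 11^{2}\right)\right)}{-491564} = \left(-191627\right) \frac{1}{436378} + \frac{\left(-2 + 2 \cdot 121\right) \left(-7 + 2 \left(-2 + 2 \cdot 121\right)\right)}{-461 + \left(-2 + 2 \cdot 121\right)} \left(- \frac{1}{491564}\right) = - \frac{191627}{436378} + \frac{\left(-2 + 242\right) \left(-7 + 2 \left(-2 + 242\right)\right)}{-461 + \left(-2 + 242\right)} \left(- \frac{1}{491564}\right) = - \frac{191627}{436378} + \frac{240 \left(-7 + 2 \cdot 240\right)}{-461 + 240} \left(- \frac{1}{491564}\right) = - \frac{191627}{436378} + \frac{240 \left(-7 + 480\right)}{-221} \left(- \frac{1}{491564}\right) = - \frac{191627}{436378} + 240 \left(- \frac{1}{221}\right) 473 \left(- \frac{1}{491564}\right) = - \frac{191627}{436378} - - \frac{28380}{27158911} = - \frac{191627}{436378} + \frac{28380}{27158911} = - \frac{5191996230557}{11851551264358}$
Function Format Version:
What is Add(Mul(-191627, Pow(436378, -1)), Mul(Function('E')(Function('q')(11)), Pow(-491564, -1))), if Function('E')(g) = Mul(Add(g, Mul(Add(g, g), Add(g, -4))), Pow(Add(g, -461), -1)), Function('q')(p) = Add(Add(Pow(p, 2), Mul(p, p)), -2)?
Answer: Rational(-5191996230557, 11851551264358) ≈ -0.43809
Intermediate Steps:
Function('q')(p) = Add(-2, Mul(2, Pow(p, 2))) (Function('q')(p) = Add(Add(Pow(p, 2), Pow(p, 2)), -2) = Add(Mul(2, Pow(p, 2)), -2) = Add(-2, Mul(2, Pow(p, 2))))
Function('E')(g) = Mul(Pow(Add(-461, g), -1), Add(g, Mul(2, g, Add(-4, g)))) (Function('E')(g) = Mul(Add(g, Mul(Mul(2, g), Add(-4, g))), Pow(Add(-461, g), -1)) = Mul(Add(g, Mul(2, g, Add(-4, g))), Pow(Add(-461, g), -1)) = Mul(Pow(Add(-461, g), -1), Add(g, Mul(2, g, Add(-4, g)))))
Add(Mul(-191627, Pow(436378, -1)), Mul(Function('E')(Function('q')(11)), Pow(-491564, -1))) = Add(Mul(-191627, Pow(436378, -1)), Mul(Mul(Add(-2, Mul(2, Pow(11, 2))), Pow(Add(-461, Add(-2, Mul(2, Pow(11, 2)))), -1), Add(-7, Mul(2, Add(-2, Mul(2, Pow(11, 2)))))), Pow(-491564, -1))) = Add(Mul(-191627, Rational(1, 436378)), Mul(Mul(Add(-2, Mul(2, 121)), Pow(Add(-461, Add(-2, Mul(2, 121))), -1), Add(-7, Mul(2, Add(-2, Mul(2, 121))))), Rational(-1, 491564))) = Add(Rational(-191627, 436378), Mul(Mul(Add(-2, 242), Pow(Add(-461, Add(-2, 242)), -1), Add(-7, Mul(2, Add(-2, 242)))), Rational(-1, 491564))) = Add(Rational(-191627, 436378), Mul(Mul(240, Pow(Add(-461, 240), -1), Add(-7, Mul(2, 240))), Rational(-1, 491564))) = Add(Rational(-191627, 436378), Mul(Mul(240, Pow(-221, -1), Add(-7, 480)), Rational(-1, 491564))) = Add(Rational(-191627, 436378), Mul(Mul(240, Rational(-1, 221), 473), Rational(-1, 491564))) = Add(Rational(-191627, 436378), Mul(Rational(-113520, 221), Rational(-1, 491564))) = Add(Rational(-191627, 436378), Rational(28380, 27158911)) = Rational(-5191996230557, 11851551264358)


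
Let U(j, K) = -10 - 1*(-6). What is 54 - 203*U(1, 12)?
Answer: 866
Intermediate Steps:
U(j, K) = -4 (U(j, K) = -10 + 6 = -4)
54 - 203*U(1, 12) = 54 - 203*(-4) = 54 + 812 = 866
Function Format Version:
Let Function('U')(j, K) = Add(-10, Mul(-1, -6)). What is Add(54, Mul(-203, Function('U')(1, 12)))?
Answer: 866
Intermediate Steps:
Function('U')(j, K) = -4 (Function('U')(j, K) = Add(-10, 6) = -4)
Add(54, Mul(-203, Function('U')(1, 12))) = Add(54, Mul(-203, -4)) = Add(54, 812) = 866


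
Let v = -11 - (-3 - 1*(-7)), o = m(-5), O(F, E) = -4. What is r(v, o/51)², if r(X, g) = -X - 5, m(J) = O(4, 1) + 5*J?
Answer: 100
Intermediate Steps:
m(J) = -4 + 5*J
o = -29 (o = -4 + 5*(-5) = -4 - 25 = -29)
v = -15 (v = -11 - (-3 + 7) = -11 - 1*4 = -11 - 4 = -15)
r(X, g) = -5 - X
r(v, o/51)² = (-5 - 1*(-15))² = (-5 + 15)² = 10² = 100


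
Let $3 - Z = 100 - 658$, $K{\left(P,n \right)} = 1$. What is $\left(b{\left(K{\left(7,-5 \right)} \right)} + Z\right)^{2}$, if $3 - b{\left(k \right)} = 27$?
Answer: $288369$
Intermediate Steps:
$Z = 561$ ($Z = 3 - \left(100 - 658\right) = 3 - -558 = 3 + 558 = 561$)
$b{\left(k \right)} = -24$ ($b{\left(k \right)} = 3 - 27 = -24$)
$\left(b{\left(K{\left(7,-5 \right)} \right)} + Z\right)^{2} = \left(-24 + 561\right)^{2} = 537^{2} = 288369$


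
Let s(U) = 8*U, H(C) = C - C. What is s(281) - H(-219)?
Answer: 2248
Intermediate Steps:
H(C) = 0
s(281) - H(-219) = 8*281 - 1*0 = 2248 + 0 = 2248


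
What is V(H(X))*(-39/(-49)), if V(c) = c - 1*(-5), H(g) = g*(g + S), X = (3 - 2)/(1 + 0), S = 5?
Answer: 429/49 ≈ 8.7551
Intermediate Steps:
X = 1 (X = 1/1 = 1*1 = 1)
H(g) = g*(5 + g) (H(g) = g*(g + 5) = g*(5 + g))
V(c) = 5 + c (V(c) = c + 5 = 5 + c)
V(H(X))*(-39/(-49)) = (5 + 1*(5 + 1))*(-39/(-49)) = (5 + 1*6)*(-39*(-1/49)) = (5 + 6)*(39/49) = 11*(39/49) = 429/49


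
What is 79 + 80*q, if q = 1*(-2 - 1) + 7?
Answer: 399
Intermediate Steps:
q = 4 (q = 1*(-3) + 7 = -3 + 7 = 4)
79 + 80*q = 79 + 80*4 = 79 + 320 = 399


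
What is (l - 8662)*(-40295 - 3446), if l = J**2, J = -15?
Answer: 369042817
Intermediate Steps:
l = 225 (l = (-15)**2 = 225)
(l - 8662)*(-40295 - 3446) = (225 - 8662)*(-40295 - 3446) = -8437*(-43741) = 369042817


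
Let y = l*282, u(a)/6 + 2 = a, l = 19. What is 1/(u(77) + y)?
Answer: 1/5808 ≈ 0.00017218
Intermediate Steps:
u(a) = -12 + 6*a
y = 5358 (y = 19*282 = 5358)
1/(u(77) + y) = 1/((-12 + 6*77) + 5358) = 1/((-12 + 462) + 5358) = 1/(450 + 5358) = 1/5808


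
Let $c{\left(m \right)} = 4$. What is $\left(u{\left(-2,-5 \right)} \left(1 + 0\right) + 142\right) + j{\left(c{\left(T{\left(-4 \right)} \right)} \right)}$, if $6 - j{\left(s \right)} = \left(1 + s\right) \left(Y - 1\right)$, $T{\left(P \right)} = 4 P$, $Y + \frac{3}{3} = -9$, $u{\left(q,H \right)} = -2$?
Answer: $201$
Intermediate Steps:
$Y = -10$ ($Y = -1 - 9 = -10$)
$j{\left(s \right)} = 17 + 11 s$ ($j{\left(s \right)} = 6 - \left(1 + s\right) \left(-10 - 1\right) = 6 - \left(1 + s\right) \left(-11\right) = 6 - \left(-11 - 11 s\right) = 6 + \left(11 + 11 s\right) = 17 + 11 s$)
$\left(u{\left(-2,-5 \right)} \left(1 + 0\right) + 142\right) + j{\left(c{\left(T{\left(-4 \right)} \right)} \right)} = \left(- 2 \left(1 + 0\right) + 142\right) + \left(17 + 11 \cdot 4\right) = \left(\left(-2\right) 1 + 142\right) + \left(17 + 44\right) = \left(-2 + 142\right) + 61 = 140 + 61 = 201$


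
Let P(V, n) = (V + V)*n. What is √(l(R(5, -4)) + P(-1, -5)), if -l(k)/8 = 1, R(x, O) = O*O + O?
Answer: √2 ≈ 1.4142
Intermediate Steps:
P(V, n) = 2*V*n (P(V, n) = (2*V)*n = 2*V*n)
R(x, O) = O + O² (R(x, O) = O² + O = O + O²)
l(k) = -8 (l(k) = -8*1 = -8)
√(l(R(5, -4)) + P(-1, -5)) = √(-8 + 2*(-1)*(-5)) = √(-8 + 10) = √2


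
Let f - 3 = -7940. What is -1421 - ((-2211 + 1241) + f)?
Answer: 7486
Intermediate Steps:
f = -7937 (f = 3 - 7940 = -7937)
-1421 - ((-2211 + 1241) + f) = -1421 - ((-2211 + 1241) - 7937) = -1421 - (-970 - 7937) = -1421 - 1*(-8907) = -1421 + 8907 = 7486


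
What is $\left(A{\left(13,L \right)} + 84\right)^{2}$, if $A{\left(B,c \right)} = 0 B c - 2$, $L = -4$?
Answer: $6724$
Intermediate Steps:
$A{\left(B,c \right)} = -2$ ($A{\left(B,c \right)} = 0 c - 2 = 0 - 2 = -2$)
$\left(A{\left(13,L \right)} + 84\right)^{2} = \left(-2 + 84\right)^{2} = 82^{2} = 6724$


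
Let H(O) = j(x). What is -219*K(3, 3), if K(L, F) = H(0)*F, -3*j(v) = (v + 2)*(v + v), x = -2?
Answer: 0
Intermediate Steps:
j(v) = -2*v*(2 + v)/3 (j(v) = -(v + 2)*(v + v)/3 = -(2 + v)*2*v/3 = -2*v*(2 + v)/3)
H(O) = 0 (H(O) = -⅔*(-2)*(2 - 2) = -⅔*(-2)*0 = 0)
K(L, F) = 0 (K(L, F) = 0*F = 0)
-219*K(3, 3) = -219*0 = 0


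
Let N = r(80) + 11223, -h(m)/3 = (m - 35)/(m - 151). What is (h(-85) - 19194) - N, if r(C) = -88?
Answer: -1789501/59 ≈ -30331.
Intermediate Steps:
h(m) = -3*(-35 + m)/(-151 + m) (h(m) = -3*(m - 35)/(m - 151) = -3*(-35 + m)/(-151 + m))
N = 11135 (N = -88 + 11223 = 11135)
(h(-85) - 19194) - N = (3*(35 - 1*(-85))/(-151 - 85) - 19194) - 1*11135 = (3*(35 + 85)/(-236) - 19194) - 11135 = (3*(-1/236)*120 - 19194) - 11135 = (-90/59 - 19194) - 11135 = -1132536/59 - 11135 = -1789501/59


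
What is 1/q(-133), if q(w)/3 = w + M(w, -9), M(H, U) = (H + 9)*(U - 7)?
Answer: 1/5553 ≈ 0.00018008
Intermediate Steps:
M(H, U) = (-7 + U)*(9 + H) (M(H, U) = (9 + H)*(-7 + U) = (-7 + U)*(9 + H))
q(w) = -432 - 45*w (q(w) = 3*(w + (-63 - 7*w + 9*(-9) + w*(-9))) = 3*(w + (-63 - 7*w - 81 - 9*w)) = 3*(w + (-144 - 16*w)) = 3*(-144 - 15*w) = -432 - 45*w)
1/q(-133) = 1/(-432 - 45*(-133)) = 1/(-432 + 5985) = 1/5553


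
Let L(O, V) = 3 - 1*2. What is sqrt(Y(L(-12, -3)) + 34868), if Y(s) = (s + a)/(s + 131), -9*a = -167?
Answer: 8*sqrt(44130)/9 ≈ 186.73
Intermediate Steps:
a = 167/9 (a = -1/9*(-167) = 167/9 ≈ 18.556)
L(O, V) = 1 (L(O, V) = 3 - 2 = 1)
Y(s) = (167/9 + s)/(131 + s) (Y(s) = (s + 167/9)/(s + 131) = (167/9 + s)/(131 + s))
sqrt(Y(L(-12, -3)) + 34868) = sqrt((167/9 + 1)/(131 + 1) + 34868) = sqrt((176/9)/132 + 34868) = sqrt((1/132)*(176/9) + 34868) = sqrt(4/27 + 34868) = sqrt(941440/27) = 8*sqrt(44130)/9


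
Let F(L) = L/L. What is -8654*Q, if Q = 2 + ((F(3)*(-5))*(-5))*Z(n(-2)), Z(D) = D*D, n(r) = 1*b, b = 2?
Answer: -882708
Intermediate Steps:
n(r) = 2 (n(r) = 1*2 = 2)
Z(D) = D**2
F(L) = 1
Q = 102 (Q = 2 + ((1*(-5))*(-5))*2**2 = 2 - 5*(-5)*4 = 2 + 25*4 = 2 + 100 = 102)
-8654*Q = -8654*102 = -882708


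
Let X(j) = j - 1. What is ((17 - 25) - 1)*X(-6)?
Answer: 63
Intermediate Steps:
X(j) = -1 + j
((17 - 25) - 1)*X(-6) = ((17 - 25) - 1)*(-1 - 6) = (-8 - 1)*(-7) = -9*(-7) = 63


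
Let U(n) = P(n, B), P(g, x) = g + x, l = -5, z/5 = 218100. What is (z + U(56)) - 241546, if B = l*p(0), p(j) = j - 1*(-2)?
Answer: 849000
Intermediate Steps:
z = 1090500 (z = 5*218100 = 1090500)
p(j) = 2 + j (p(j) = j + 2 = 2 + j)
B = -10 (B = -5*(2 + 0) = -5*2 = -10)
U(n) = -10 + n (U(n) = n - 10 = -10 + n)
(z + U(56)) - 241546 = (1090500 + (-10 + 56)) - 241546 = (1090500 + 46) - 241546 = 1090546 - 241546 = 849000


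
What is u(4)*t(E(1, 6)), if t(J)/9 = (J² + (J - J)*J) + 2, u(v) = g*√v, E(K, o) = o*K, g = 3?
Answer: 2052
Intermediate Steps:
E(K, o) = K*o
u(v) = 3*√v
t(J) = 18 + 9*J² (t(J) = 9*((J² + (J - J)*J) + 2) = 9*((J² + 0*J) + 2) = 9*((J² + 0) + 2) = 9*(J² + 2) = 9*(2 + J²) = 18 + 9*J²)
u(4)*t(E(1, 6)) = (3*√4)*(18 + 9*(1*6)²) = (3*2)*(18 + 9*6²) = 6*(18 + 9*36) = 6*(18 + 324) = 6*342 = 2052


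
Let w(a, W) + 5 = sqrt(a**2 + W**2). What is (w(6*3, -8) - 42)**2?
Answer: 2597 - 188*sqrt(97) ≈ 745.42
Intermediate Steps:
w(a, W) = -5 + sqrt(W**2 + a**2) (w(a, W) = -5 + sqrt(a**2 + W**2) = -5 + sqrt(W**2 + a**2))
(w(6*3, -8) - 42)**2 = ((-5 + sqrt((-8)**2 + (6*3)**2)) - 42)**2 = ((-5 + sqrt(64 + 18**2)) - 42)**2 = ((-5 + sqrt(64 + 324)) - 42)**2 = ((-5 + sqrt(388)) - 42)**2 = ((-5 + 2*sqrt(97)) - 42)**2 = (-47 + 2*sqrt(97))**2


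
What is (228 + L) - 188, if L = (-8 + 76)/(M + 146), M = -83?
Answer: 2588/63 ≈ 41.079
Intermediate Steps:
L = 68/63 (L = (-8 + 76)/(-83 + 146) = 68/63 ≈ 1.0794)
(228 + L) - 188 = (228 + 68/63) - 188 = 14432/63 - 188 = 2588/63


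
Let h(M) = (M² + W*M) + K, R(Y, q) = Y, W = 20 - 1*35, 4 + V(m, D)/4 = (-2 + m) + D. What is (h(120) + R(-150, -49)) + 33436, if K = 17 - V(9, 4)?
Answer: 45875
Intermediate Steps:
V(m, D) = -24 + 4*D + 4*m (V(m, D) = -16 + 4*((-2 + m) + D) = -16 + 4*(-2 + D + m) = -16 + (-8 + 4*D + 4*m) = -24 + 4*D + 4*m)
K = -11 (K = 17 - (-24 + 4*4 + 4*9) = 17 - (-24 + 16 + 36) = 17 - 1*28 = 17 - 28 = -11)
W = -15 (W = 20 - 35 = -15)
h(M) = -11 + M² - 15*M (h(M) = (M² - 15*M) - 11 = -11 + M² - 15*M)
(h(120) + R(-150, -49)) + 33436 = ((-11 + 120² - 15*120) - 150) + 33436 = ((-11 + 14400 - 1800) - 150) + 33436 = (12589 - 150) + 33436 = 12439 + 33436 = 45875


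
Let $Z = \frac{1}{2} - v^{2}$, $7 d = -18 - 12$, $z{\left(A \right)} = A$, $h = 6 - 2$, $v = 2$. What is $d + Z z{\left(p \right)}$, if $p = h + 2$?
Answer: $- \frac{177}{7} \approx -25.286$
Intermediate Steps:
$h = 4$ ($h = 6 - 2 = 4$)
$p = 6$ ($p = 4 + 2 = 6$)
$d = - \frac{30}{7}$ ($d = \frac{-18 - 12}{7} = \frac{1}{7} \left(-30\right) = - \frac{30}{7} \approx -4.2857$)
$Z = - \frac{7}{2}$ ($Z = \frac{1}{2} - 2^{2} = \frac{1}{2} - 4 = - \frac{7}{2} \approx -3.5$)
$d + Z z{\left(p \right)} = - \frac{30}{7} - 21 = - \frac{177}{7}$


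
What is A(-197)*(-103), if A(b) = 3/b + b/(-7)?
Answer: -3995164/1379 ≈ -2897.1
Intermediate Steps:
A(b) = 3/b - b/7 (A(b) = 3/b + b*(-⅐) = 3/b - b/7)
A(-197)*(-103) = (3/(-197) - ⅐*(-197))*(-103) = (3*(-1/197) + 197/7)*(-103) = (-3/197 + 197/7)*(-103) = (38788/1379)*(-103) = -3995164/1379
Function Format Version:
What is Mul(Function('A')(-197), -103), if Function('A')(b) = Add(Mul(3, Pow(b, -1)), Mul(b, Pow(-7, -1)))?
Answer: Rational(-3995164, 1379) ≈ -2897.1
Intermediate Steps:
Function('A')(b) = Add(Mul(3, Pow(b, -1)), Mul(Rational(-1, 7), b)) (Function('A')(b) = Add(Mul(3, Pow(b, -1)), Mul(b, Rational(-1, 7))) = Add(Mul(3, Pow(b, -1)), Mul(Rational(-1, 7), b)))
Mul(Function('A')(-197), -103) = Mul(Add(Mul(3, Pow(-197, -1)), Mul(Rational(-1, 7), -197)), -103) = Mul(Add(Mul(3, Rational(-1, 197)), Rational(197, 7)), -103) = Mul(Add(Rational(-3, 197), Rational(197, 7)), -103) = Mul(Rational(38788, 1379), -103) = Rational(-3995164, 1379)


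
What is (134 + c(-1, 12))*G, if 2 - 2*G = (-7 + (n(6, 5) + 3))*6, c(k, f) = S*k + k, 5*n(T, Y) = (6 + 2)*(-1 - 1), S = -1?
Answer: 15142/5 ≈ 3028.4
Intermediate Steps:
n(T, Y) = -16/5 (n(T, Y) = ((6 + 2)*(-1 - 1))/5 = (8*(-2))/5 = (⅕)*(-16) = -16/5)
c(k, f) = 0 (c(k, f) = -k + k = 0)
G = 113/5 (G = 1 - (-7 + (-16/5 + 3))*6/2 = 1 - (-7 - ⅕)*6/2 = 1 - (-18)*6/5 = 1 - ½*(-216/5) = 1 + 108/5 = 113/5 ≈ 22.600)
(134 + c(-1, 12))*G = (134 + 0)*(113/5) = 134*(113/5) = 15142/5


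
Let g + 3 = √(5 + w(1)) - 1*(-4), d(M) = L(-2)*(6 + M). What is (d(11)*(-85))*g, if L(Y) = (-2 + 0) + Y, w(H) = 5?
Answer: 5780 + 5780*√10 ≈ 24058.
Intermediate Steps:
L(Y) = -2 + Y
d(M) = -24 - 4*M (d(M) = (-2 - 2)*(6 + M) = -4*(6 + M) = -24 - 4*M)
g = 1 + √10 (g = -3 + (√(5 + 5) - 1*(-4)) = -3 + (√10 + 4) = -3 + (4 + √10) = 1 + √10 ≈ 4.1623)
(d(11)*(-85))*g = ((-24 - 4*11)*(-85))*(1 + √10) = ((-24 - 44)*(-85))*(1 + √10) = (-68*(-85))*(1 + √10) = 5780*(1 + √10) = 5780 + 5780*√10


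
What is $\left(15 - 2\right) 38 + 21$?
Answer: $515$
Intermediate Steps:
$\left(15 - 2\right) 38 + 21 = 13 \cdot 38 + 21 = 494 + 21 = 515$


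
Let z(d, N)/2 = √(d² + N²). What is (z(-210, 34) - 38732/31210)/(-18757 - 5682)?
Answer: 19366/381370595 - 4*√11314/24439 ≈ -0.017359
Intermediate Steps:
z(d, N) = 2*√(N² + d²) (z(d, N) = 2*√(d² + N²) = 2*√(N² + d²))
(z(-210, 34) - 38732/31210)/(-18757 - 5682) = (2*√(34² + (-210)²) - 38732/31210)/(-18757 - 5682) = (2*√(1156 + 44100) - 38732*1/31210)/(-24439) = (2*√45256 - 19366/15605)*(-1/24439) = (2*(2*√11314) - 19366/15605)*(-1/24439) = (4*√11314 - 19366/15605)*(-1/24439) = (-19366/15605 + 4*√11314)*(-1/24439) = 19366/381370595 - 4*√11314/24439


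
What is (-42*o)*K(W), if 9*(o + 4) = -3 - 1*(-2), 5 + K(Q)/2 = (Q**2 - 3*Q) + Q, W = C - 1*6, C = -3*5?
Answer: 495208/3 ≈ 1.6507e+5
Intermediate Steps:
C = -15
W = -21 (W = -15 - 1*6 = -15 - 6 = -21)
K(Q) = -10 - 4*Q + 2*Q**2 (K(Q) = -10 + 2*((Q**2 - 3*Q) + Q) = -10 + 2*(Q**2 - 2*Q) = -10 + (-4*Q + 2*Q**2) = -10 - 4*Q + 2*Q**2)
o = -37/9 (o = -4 + (-3 - 1*(-2))/9 = -4 + (-3 + 2)/9 = -4 + (1/9)*(-1) = -4 - 1/9 = -37/9 ≈ -4.1111)
(-42*o)*K(W) = (-42*(-37/9))*(-10 - 4*(-21) + 2*(-21)**2) = 518*(-10 + 84 + 2*441)/3 = 518*(-10 + 84 + 882)/3 = (518/3)*956 = 495208/3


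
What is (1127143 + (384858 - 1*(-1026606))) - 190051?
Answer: 2348556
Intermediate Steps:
(1127143 + (384858 - 1*(-1026606))) - 190051 = (1127143 + (384858 + 1026606)) - 190051 = (1127143 + 1411464) - 190051 = 2538607 - 190051 = 2348556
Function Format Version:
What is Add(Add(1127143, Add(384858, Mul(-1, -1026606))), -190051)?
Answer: 2348556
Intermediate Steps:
Add(Add(1127143, Add(384858, Mul(-1, -1026606))), -190051) = Add(Add(1127143, Add(384858, 1026606)), -190051) = Add(Add(1127143, 1411464), -190051) = Add(2538607, -190051) = 2348556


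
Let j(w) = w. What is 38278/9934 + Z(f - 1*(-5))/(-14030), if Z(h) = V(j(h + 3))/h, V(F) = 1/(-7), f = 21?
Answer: 48870675907/12683035820 ≈ 3.8532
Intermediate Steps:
V(F) = -1/7
Z(h) = -1/(7*h)
38278/9934 + Z(f - 1*(-5))/(-14030) = 38278/9934 - 1/(7*(21 - 1*(-5)))/(-14030) = 38278*(1/9934) - 1/(7*(21 + 5))*(-1/14030) = 19139/4967 - 1/7/26*(-1/14030) = 19139/4967 - 1/7*1/26*(-1/14030) = 19139/4967 - 1/182*(-1/14030) = 19139/4967 + 1/2553460 = 48870675907/12683035820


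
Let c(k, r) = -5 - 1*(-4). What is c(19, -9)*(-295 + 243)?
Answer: 52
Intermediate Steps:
c(k, r) = -1 (c(k, r) = -5 + 4 = -1)
c(19, -9)*(-295 + 243) = -(-295 + 243) = -1*(-52) = 52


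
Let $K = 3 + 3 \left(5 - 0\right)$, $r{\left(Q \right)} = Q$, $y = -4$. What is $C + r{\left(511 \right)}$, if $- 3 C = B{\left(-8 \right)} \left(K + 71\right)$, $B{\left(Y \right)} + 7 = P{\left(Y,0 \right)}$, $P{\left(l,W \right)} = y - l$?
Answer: $600$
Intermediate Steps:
$P{\left(l,W \right)} = -4 - l$
$B{\left(Y \right)} = -11 - Y$ ($B{\left(Y \right)} = -7 - \left(4 + Y\right) = -11 - Y$)
$K = 18$ ($K = 3 + 3 \left(5 + 0\right) = 3 + 3 \cdot 5 = 3 + 15 = 18$)
$C = 89$ ($C = - \frac{\left(-11 - -8\right) \left(18 + 71\right)}{3} = - \frac{\left(-11 + 8\right) 89}{3} = - \frac{\left(-3\right) 89}{3} = \left(- \frac{1}{3}\right) \left(-267\right) = 89$)
$C + r{\left(511 \right)} = 89 + 511 = 600$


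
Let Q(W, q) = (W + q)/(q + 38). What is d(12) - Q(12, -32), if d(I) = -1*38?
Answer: -104/3 ≈ -34.667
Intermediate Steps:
Q(W, q) = (W + q)/(38 + q)
d(I) = -38
d(12) - Q(12, -32) = -38 - (12 - 32)/(38 - 32) = -38 - (-20)/6 = -38 - 1*(-10/3) = -38 + 10/3 = -104/3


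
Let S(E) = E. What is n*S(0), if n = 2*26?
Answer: 0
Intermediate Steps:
n = 52
n*S(0) = 52*0 = 0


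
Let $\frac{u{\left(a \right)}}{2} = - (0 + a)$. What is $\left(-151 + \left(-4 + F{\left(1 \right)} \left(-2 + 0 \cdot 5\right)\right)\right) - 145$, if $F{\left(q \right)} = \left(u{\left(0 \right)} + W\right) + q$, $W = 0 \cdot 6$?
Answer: $-302$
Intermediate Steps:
$u{\left(a \right)} = - 2 a$ ($u{\left(a \right)} = 2 \left(- (0 + a)\right) = 2 \left(- a\right) = - 2 a$)
$W = 0$
$F{\left(q \right)} = q$ ($F{\left(q \right)} = \left(\left(-2\right) 0 + 0\right) + q = \left(0 + 0\right) + q = 0 + q = q$)
$\left(-151 + \left(-4 + F{\left(1 \right)} \left(-2 + 0 \cdot 5\right)\right)\right) - 145 = \left(-151 - \left(4 - \left(-2 + 0 \cdot 5\right)\right)\right) - 145 = \left(-151 - \left(4 - \left(-2 + 0\right)\right)\right) - 145 = \left(-151 + \left(-4 + 1 \left(-2\right)\right)\right) - 145 = \left(-151 - 6\right) - 145 = -157 - 145 = -302$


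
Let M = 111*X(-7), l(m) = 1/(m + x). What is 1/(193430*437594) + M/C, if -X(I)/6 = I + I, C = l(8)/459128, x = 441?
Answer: 162696262141759425125761/84643807420 ≈ 1.9221e+12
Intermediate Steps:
l(m) = 1/(441 + m) (l(m) = 1/(m + 441) = 1/(441 + m))
C = 1/206148472 (C = 1/((441 + 8)*459128) = (1/459128)/449 = (1/449)*(1/459128) = 1/206148472 ≈ 4.8509e-9)
X(I) = -12*I (X(I) = -6*(I + I) = -12*I)
M = 9324 (M = 111*(-12*(-7)) = 111*84 = 9324)
1/(193430*437594) + M/C = 1/(193430*437594) + 9324/(1/206148472) = (1/193430)*(1/437594) + 9324*206148472 = 1/84643807420 + 1922128352928 = 162696262141759425125761/84643807420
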